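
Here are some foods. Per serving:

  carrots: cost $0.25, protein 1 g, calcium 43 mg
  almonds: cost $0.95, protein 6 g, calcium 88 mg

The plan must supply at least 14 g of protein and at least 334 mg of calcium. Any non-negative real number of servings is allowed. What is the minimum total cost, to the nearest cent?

Check every corner: each single food scaled to meet both minima, and each pair solved so both constraints bind.
carrots only: max(14/1, 334/43) = 14 servings → $3.50.
almonds only: max(14/6, 334/88) = 3.795 servings → $3.61.
carrots + almonds with both tight: 4.541 servings and 1.576 servings → $2.63.
So the least-cost plan costs $2.63.

$2.63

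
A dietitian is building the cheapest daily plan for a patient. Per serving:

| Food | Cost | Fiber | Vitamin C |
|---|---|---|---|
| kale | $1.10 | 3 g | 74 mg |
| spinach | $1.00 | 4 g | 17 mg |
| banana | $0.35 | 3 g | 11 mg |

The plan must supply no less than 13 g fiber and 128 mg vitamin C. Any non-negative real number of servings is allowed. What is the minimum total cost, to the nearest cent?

Compare the cost at each extreme point of the feasible region.
kale only: max(13/3, 128/74) = 4.333 servings → $4.77.
spinach only: max(13/4, 128/17) = 7.529 servings → $7.53.
banana only: max(13/3, 128/11) = 11.64 servings → $4.07.
kale + spinach with both tight: 1.188 servings and 2.359 servings → $3.67.
kale + banana with both tight: 1.275 servings and 3.058 servings → $2.47.
spinach + banana: the both-tight solution has a negative serving — not a feasible corner.
The minimum over all feasible corners is $2.47.

$2.47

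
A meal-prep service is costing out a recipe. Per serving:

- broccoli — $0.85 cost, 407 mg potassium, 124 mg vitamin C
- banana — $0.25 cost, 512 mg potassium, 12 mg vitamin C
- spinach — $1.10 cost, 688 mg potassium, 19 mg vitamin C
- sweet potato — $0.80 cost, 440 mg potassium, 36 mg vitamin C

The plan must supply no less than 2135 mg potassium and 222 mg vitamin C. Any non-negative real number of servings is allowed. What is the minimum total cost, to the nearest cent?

At the optimum either one food covers both requirements or two foods hit both targets exactly; no other combination can be cheaper.
broccoli only: max(2135/407, 222/124) = 5.246 servings → $4.46.
banana only: max(2135/512, 222/12) = 18.5 servings → $4.62.
spinach only: max(2135/688, 222/19) = 11.68 servings → $12.85.
sweet potato only: max(2135/440, 222/36) = 6.167 servings → $4.93.
broccoli + banana with both tight: 1.502 servings and 2.976 servings → $2.02.
broccoli + spinach with both tight: 1.446 servings and 2.248 servings → $3.70.
broccoli + sweet potato with both tight: 0.5217 servings and 4.37 servings → $3.94.
banana + spinach with both targets exact would need a negative amount; discard.
banana + sweet potato: the both-tight solution has a negative serving — not a feasible corner.
spinach + sweet potato with both targets exact would need a negative amount; discard.
Cheapest feasible corner: $2.02.

$2.02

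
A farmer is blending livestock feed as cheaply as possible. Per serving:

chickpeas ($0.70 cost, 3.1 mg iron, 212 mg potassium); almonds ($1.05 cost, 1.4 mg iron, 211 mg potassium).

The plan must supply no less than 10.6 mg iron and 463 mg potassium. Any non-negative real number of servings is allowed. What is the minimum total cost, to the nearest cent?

Minimising a linear cost over {iron ≥ 10.6, potassium ≥ 463, servings ≥ 0} — the optimum is at a vertex, using one or two foods.
chickpeas only: max(10.6/3.1, 463/212) = 3.419 servings → $2.39.
almonds only: max(10.6/1.4, 463/211) = 7.571 servings → $7.95.
chickpeas + almonds: intersection lies outside the first quadrant.
The minimum over all feasible corners is $2.39.

$2.39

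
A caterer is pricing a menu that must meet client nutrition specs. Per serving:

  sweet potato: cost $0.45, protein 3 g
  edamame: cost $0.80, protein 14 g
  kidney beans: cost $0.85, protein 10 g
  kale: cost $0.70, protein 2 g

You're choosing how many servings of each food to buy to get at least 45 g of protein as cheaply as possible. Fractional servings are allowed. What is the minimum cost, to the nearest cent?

Cost per g of protein: edamame $0.0571, kidney beans $0.0850, sweet potato $0.1500, kale $0.3500.
With no serving limits, use only edamame: 45 g / 14 g = 3.214 servings × $0.80 = $2.57.

$2.57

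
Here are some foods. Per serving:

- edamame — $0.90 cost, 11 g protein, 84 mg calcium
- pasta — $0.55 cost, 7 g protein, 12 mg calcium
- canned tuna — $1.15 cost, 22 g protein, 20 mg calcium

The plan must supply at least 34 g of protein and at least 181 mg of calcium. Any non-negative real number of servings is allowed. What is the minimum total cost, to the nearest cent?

$2.44

For a min-cost LP with two ≥-constraints, a basic feasible solution has at most two positive variables.
edamame only: max(34/11, 181/84) = 3.091 servings → $2.78.
pasta only: max(34/7, 181/12) = 15.08 servings → $8.30.
canned tuna only: max(34/22, 181/20) = 9.05 servings → $10.41.
edamame + pasta with both tight: 1.884 servings and 1.897 servings → $2.74.
edamame + canned tuna with both tight: 2.028 servings and 0.5313 servings → $2.44.
pasta + canned tuna: intersection lies outside the first quadrant.
The minimum over all feasible corners is $2.44.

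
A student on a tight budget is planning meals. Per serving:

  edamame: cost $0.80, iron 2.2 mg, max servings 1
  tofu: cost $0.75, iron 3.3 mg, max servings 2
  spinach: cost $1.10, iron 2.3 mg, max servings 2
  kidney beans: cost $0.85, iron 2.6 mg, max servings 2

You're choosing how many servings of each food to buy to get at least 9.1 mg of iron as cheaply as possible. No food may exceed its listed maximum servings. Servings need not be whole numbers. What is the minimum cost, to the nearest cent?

Cost per mg of iron: tofu $0.2273, kidney beans $0.3269, edamame $0.3636, spinach $0.4783.
Take 2 servings of tofu: +6.6 mg iron for $1.50 (total $1.50, still need 2.5 mg).
Take 0.9615 servings of kidney beans: +2.5 mg iron for $0.82 (total $2.32, still need 0.0 mg).
Greedy by cheapest-per-mg is optimal for a single linear constraint, so the minimum cost is $2.32.

$2.32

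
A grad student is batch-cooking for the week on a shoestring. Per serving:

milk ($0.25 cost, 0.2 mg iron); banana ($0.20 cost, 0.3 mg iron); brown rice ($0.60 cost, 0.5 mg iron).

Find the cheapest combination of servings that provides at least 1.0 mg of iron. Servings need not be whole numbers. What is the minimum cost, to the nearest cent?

$0.67

Cost per mg of iron: banana $0.6667, brown rice $1.2000, milk $1.2500.
With no serving limits, use only banana: 1.0 mg / 0.3 mg = 3.333 servings × $0.20 = $0.67.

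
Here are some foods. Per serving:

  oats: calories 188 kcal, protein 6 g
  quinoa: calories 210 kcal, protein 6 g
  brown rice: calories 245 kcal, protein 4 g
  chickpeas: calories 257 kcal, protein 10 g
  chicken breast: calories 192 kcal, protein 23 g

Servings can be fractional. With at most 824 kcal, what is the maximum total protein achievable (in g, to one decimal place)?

98.7 g

Protein per kcal: chicken breast 0.1198, chickpeas 0.03891, oats 0.03191, quinoa 0.02857, brown rice 0.01633.
With no serving limits, spend the whole calories allowance on chicken breast: 824 kcal / 192 kcal × 23 g = 98.7 g.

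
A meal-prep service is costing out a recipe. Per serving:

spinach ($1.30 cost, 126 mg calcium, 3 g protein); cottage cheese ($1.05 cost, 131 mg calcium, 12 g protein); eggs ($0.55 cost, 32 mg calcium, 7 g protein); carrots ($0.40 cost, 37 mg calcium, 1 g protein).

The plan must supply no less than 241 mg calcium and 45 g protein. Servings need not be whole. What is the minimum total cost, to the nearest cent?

$3.59

Compare the cost at each extreme point of the feasible region.
spinach only: max(241/126, 45/3) = 15 servings → $19.50.
cottage cheese only: max(241/131, 45/12) = 3.75 servings → $3.94.
eggs only: max(241/32, 45/7) = 7.531 servings → $4.14.
carrots only: max(241/37, 45/1) = 45 servings → $18.00.
spinach + cottage cheese: intersection lies outside the first quadrant.
spinach + eggs with both tight: 0.3142 servings and 6.294 servings → $3.87.
spinach + carrots: intersection lies outside the first quadrant.
cottage cheese + eggs with both tight: 0.4634 servings and 5.634 servings → $3.59.
cottage cheese + carrots: the both-tight solution has a negative serving — not a feasible corner.
eggs + carrots with both tight: 6.273 servings and 1.088 servings → $3.89.
So the least-cost plan costs $3.59.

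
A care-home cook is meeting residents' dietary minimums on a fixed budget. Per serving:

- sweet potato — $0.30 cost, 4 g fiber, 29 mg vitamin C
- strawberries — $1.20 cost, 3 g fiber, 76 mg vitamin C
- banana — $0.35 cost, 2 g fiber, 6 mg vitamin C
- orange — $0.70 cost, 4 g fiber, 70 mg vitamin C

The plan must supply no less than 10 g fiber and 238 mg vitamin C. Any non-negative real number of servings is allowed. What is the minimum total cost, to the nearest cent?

$2.38

A basic optimal solution has at most two foods positive. Try each food alone and each pair with both targets met exactly.
sweet potato only: max(10/4, 238/29) = 8.207 servings → $2.46.
strawberries only: max(10/3, 238/76) = 3.333 servings → $4.00.
banana only: max(10/2, 238/6) = 39.67 servings → $13.88.
orange only: max(10/4, 238/70) = 3.4 servings → $2.38.
sweet potato + strawberries with both tight: 0.212 servings and 3.051 servings → $3.72.
sweet potato + banana with both targets exact would need a negative amount; discard.
sweet potato + orange: intersection lies outside the first quadrant.
strawberries + banana with both tight: 3.104 servings and 0.3433 servings → $3.85.
strawberries + orange with both tight: 2.681 servings and 0.4894 servings → $3.56.
banana + orange with both targets exact would need a negative amount; discard.
The minimum over all feasible corners is $2.38.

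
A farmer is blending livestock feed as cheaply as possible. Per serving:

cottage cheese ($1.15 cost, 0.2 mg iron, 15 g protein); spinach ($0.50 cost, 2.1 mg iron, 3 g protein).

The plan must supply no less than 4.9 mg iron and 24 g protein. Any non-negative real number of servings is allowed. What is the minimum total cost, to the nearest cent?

$2.44

Check every corner: each single food scaled to meet both minima, and each pair solved so both constraints bind.
cottage cheese only: max(4.9/0.2, 24/15) = 24.5 servings → $28.18.
spinach only: max(4.9/2.1, 24/3) = 8 servings → $4.00.
cottage cheese + spinach with both tight: 1.155 servings and 2.223 servings → $2.44.
Cheapest feasible corner: $2.44.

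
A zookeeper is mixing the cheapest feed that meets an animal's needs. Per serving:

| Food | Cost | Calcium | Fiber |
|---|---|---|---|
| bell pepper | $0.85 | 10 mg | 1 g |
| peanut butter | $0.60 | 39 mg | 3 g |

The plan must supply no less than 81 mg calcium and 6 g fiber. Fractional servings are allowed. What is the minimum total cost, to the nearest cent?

$1.25

This is a tiny linear program; its minimum lies at a vertex of the feasible set. List the vertices and price them.
bell pepper only: max(81/10, 6/1) = 8.1 servings → $6.88.
peanut butter only: max(81/39, 6/3) = 2.077 servings → $1.25.
bell pepper + peanut butter: intersection lies outside the first quadrant.
The minimum over all feasible corners is $1.25.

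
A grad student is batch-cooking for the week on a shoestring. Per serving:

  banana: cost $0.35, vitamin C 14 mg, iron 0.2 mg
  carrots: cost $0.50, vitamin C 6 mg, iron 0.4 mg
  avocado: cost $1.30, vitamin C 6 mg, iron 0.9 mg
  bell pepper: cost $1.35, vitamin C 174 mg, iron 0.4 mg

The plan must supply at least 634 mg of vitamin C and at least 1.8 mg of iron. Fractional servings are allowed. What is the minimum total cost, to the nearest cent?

For a min-cost LP with two ≥-constraints, a basic feasible solution has at most two positive variables.
banana only: max(634/14, 1.8/0.2) = 45.29 servings → $15.85.
carrots only: max(634/6, 1.8/0.4) = 105.7 servings → $52.83.
avocado only: max(634/6, 1.8/0.9) = 105.7 servings → $137.37.
bell pepper only: max(634/174, 1.8/0.4) = 4.5 servings → $6.08.
banana + carrots: intersection lies outside the first quadrant.
banana + avocado: intersection lies outside the first quadrant.
banana + bell pepper with both tight: 2.041 servings and 3.479 servings → $5.41.
carrots + avocado: intersection lies outside the first quadrant.
carrots + bell pepper with both tight: 0.8869 servings and 3.613 servings → $5.32.
avocado + bell pepper with both tight: 0.3865 servings and 3.63 servings → $5.40.
The minimum over all feasible corners is $5.32.

$5.32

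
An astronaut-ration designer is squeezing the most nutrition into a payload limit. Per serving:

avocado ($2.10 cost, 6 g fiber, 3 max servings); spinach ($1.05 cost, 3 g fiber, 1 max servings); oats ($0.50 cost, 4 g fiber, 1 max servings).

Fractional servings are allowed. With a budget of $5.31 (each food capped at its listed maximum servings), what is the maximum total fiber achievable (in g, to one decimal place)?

17.7 g

Fiber per dollar: oats 8, avocado 2.857, spinach 2.857.
Take 1 serving of oats: spends $0.50, +4.0 g fiber (running total 4.0 g).
Take 2.29 servings of avocado: spends $4.81, +13.7 g fiber (running total 17.7 g).
Filling greedily by fiber-per-dollar is optimal for one linear limit, giving 17.7 g.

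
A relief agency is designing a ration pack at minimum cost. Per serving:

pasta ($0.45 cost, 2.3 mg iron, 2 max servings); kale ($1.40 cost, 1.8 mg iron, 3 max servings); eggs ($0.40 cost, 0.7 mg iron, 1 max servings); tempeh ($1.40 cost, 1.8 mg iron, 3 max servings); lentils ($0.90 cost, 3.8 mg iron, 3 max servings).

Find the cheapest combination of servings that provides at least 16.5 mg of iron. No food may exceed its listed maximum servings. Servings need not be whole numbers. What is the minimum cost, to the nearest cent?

$3.89

Cost per mg of iron: pasta $0.1957, lentils $0.2368, eggs $0.5714, kale $0.7778, tempeh $0.7778.
Take 2 servings of pasta: +4.6 mg iron for $0.90 (total $0.90, still need 11.9 mg).
Take 3 servings of lentils: +11.4 mg iron for $2.70 (total $3.60, still need 0.5 mg).
Take 0.7143 servings of eggs: +0.5 mg iron for $0.29 (total $3.89, still need 0.0 mg).
Filling from the cheapest source first is optimal under one linear minimum: $3.89.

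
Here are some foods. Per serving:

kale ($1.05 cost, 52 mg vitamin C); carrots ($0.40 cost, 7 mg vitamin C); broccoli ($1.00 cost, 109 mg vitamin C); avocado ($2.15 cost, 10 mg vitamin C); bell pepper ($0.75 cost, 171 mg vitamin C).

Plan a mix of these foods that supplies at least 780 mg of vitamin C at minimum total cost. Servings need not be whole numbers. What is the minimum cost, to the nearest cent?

$3.42

Cost per mg of vitamin C: bell pepper $0.0044, broccoli $0.0092, kale $0.0202, carrots $0.0571, avocado $0.2150.
With no serving limits, use only bell pepper: 780 mg / 171 mg = 4.561 servings × $0.75 = $3.42.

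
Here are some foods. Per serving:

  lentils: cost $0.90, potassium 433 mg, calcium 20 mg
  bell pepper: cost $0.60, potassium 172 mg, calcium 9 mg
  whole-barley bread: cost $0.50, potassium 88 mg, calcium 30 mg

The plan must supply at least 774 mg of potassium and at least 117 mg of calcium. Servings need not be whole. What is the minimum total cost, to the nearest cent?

A basic optimal solution has at most two foods positive. Try each food alone and each pair with both targets met exactly.
lentils only: max(774/433, 117/20) = 5.85 servings → $5.26.
bell pepper only: max(774/172, 117/9) = 13 servings → $7.80.
whole-barley bread only: max(774/88, 117/30) = 8.795 servings → $4.40.
lentils + bell pepper with both targets exact would need a negative amount; discard.
lentils + whole-barley bread with both tight: 1.151 servings and 3.133 servings → $2.60.
bell pepper + whole-barley bread with both tight: 2.959 servings and 3.012 servings → $3.28.
Cheapest feasible corner: $2.60.

$2.60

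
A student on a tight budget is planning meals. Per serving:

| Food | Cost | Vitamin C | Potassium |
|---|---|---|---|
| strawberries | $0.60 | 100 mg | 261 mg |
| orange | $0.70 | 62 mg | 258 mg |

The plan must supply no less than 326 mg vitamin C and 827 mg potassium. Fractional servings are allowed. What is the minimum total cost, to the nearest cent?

$1.96

An LP optimum is at a vertex; with two nutrient constraints at most two foods are used. Check each candidate.
strawberries only: max(326/100, 827/261) = 3.26 servings → $1.96.
orange only: max(326/62, 827/258) = 5.258 servings → $3.68.
strawberries + orange: intersection lies outside the first quadrant.
So the least-cost plan costs $1.96.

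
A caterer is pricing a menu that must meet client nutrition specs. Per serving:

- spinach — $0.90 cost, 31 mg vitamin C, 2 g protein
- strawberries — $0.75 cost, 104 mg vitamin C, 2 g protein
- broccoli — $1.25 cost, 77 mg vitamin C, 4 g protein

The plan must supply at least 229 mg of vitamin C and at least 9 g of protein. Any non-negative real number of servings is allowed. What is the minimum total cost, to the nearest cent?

$2.92

A basic optimal solution has at most two foods positive. Try each food alone and each pair with both targets met exactly.
spinach only: max(229/31, 9/2) = 7.387 servings → $6.65.
strawberries only: max(229/104, 9/2) = 4.5 servings → $3.38.
broccoli only: max(229/77, 9/4) = 2.974 servings → $3.72.
spinach + strawberries with both tight: 3.274 servings and 1.226 servings → $3.87.
spinach + broccoli with both targets exact would need a negative amount; discard.
strawberries + broccoli with both tight: 0.8511 servings and 1.824 servings → $2.92.
Cheapest feasible corner: $2.92.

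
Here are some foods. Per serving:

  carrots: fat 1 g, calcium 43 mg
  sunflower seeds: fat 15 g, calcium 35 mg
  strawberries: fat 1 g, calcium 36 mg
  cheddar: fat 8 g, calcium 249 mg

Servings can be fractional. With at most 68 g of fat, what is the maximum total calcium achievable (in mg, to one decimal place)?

Calcium per g fat: carrots 43, strawberries 36, cheddar 31.12, sunflower seeds 2.333.
With no serving limits, spend the whole fat allowance on carrots: 68 g / 1 g × 43 mg = 2924.0 mg.

2924.0 mg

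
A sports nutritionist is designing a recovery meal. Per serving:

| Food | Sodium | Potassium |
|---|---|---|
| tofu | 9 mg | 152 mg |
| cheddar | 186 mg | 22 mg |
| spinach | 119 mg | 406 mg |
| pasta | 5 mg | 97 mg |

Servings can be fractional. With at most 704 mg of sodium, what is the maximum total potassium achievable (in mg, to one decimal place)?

13657.6 mg

Potassium per mg sodium: pasta 19.4, tofu 16.89, spinach 3.412, cheddar 0.1183.
With no serving limits, spend the whole sodium allowance on pasta: 704 mg / 5 mg × 97 mg = 13657.6 mg.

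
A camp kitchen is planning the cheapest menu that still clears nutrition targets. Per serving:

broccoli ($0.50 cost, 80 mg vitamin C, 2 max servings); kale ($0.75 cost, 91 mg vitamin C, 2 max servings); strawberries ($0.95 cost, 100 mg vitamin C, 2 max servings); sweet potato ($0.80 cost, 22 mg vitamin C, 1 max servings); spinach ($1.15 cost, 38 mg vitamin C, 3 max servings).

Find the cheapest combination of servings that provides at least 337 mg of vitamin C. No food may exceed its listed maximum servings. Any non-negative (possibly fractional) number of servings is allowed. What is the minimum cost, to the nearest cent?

Cost per mg of vitamin C: broccoli $0.0063, kale $0.0082, strawberries $0.0095, spinach $0.0303, sweet potato $0.0364.
Take 2 servings of broccoli: +160.0 mg vitamin C for $1.00 (total $1.00, still need 177.0 mg).
Take 1.945 servings of kale: +177.0 mg vitamin C for $1.46 (total $2.46, still need 0.0 mg).
Filling from the cheapest source first is optimal under one linear minimum: $2.46.

$2.46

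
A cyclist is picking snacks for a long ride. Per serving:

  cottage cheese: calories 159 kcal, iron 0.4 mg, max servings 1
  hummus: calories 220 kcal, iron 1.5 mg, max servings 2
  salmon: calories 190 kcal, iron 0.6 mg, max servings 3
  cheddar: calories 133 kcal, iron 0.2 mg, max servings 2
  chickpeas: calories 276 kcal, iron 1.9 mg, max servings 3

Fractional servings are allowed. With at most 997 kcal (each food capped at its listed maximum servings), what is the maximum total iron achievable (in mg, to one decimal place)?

Iron per kcal: chickpeas 0.006884, hummus 0.006818, salmon 0.003158, cottage cheese 0.002516, cheddar 0.001504.
Take 3 servings of chickpeas: uses 828 kcal, +5.7 mg iron (running total 5.7 mg).
Take 0.7682 servings of hummus: uses 169 kcal, +1.2 mg iron (running total 6.9 mg).
Greedy by best ratio exhausts the calories allowance optimally: 6.9 mg.

6.9 mg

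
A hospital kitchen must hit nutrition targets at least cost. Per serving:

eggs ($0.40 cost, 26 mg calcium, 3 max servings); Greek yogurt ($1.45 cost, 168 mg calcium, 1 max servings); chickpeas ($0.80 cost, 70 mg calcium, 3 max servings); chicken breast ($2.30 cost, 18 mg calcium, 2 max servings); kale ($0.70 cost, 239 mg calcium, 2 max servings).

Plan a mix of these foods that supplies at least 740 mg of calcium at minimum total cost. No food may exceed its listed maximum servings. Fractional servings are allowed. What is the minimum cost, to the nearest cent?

$3.92

Cost per mg of calcium: kale $0.0029, Greek yogurt $0.0086, chickpeas $0.0114, eggs $0.0154, chicken breast $0.1278.
Take 2 servings of kale: +478.0 mg calcium for $1.40 (total $1.40, still need 262.0 mg).
Take 1 serving of Greek yogurt: +168.0 mg calcium for $1.45 (total $2.85, still need 94.0 mg).
Take 1.343 servings of chickpeas: +94.0 mg calcium for $1.07 (total $3.92, still need 0.0 mg).
Filling from the cheapest source first is optimal under one linear minimum: $3.92.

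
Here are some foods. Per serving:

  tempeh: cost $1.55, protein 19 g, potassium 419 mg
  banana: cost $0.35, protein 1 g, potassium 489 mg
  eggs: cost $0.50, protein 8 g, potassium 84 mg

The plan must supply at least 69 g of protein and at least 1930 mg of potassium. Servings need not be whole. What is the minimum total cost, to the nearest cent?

The cheapest plan sits at a corner of the feasible region — with two constraints it uses at most two foods.
tempeh only: max(69/19, 1930/419) = 4.606 servings → $7.14.
banana only: max(69/1, 1930/489) = 69 servings → $24.15.
eggs only: max(69/8, 1930/84) = 22.98 servings → $11.49.
tempeh + banana with both tight: 3.586 servings and 0.8745 servings → $5.86.
tempeh + eggs: the both-tight solution has a negative serving — not a feasible corner.
banana + eggs with both tight: 2.519 servings and 8.31 servings → $5.04.
The minimum over all feasible corners is $5.04.

$5.04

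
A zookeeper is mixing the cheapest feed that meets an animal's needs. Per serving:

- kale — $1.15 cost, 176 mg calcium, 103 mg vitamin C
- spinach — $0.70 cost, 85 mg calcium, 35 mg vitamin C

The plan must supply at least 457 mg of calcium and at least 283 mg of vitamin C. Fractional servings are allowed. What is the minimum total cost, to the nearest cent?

A basic optimal solution has at most two foods positive. Try each food alone and each pair with both targets met exactly.
kale only: max(457/176, 283/103) = 2.748 servings → $3.16.
spinach only: max(457/85, 283/35) = 8.086 servings → $5.66.
kale + spinach with both targets exact would need a negative amount; discard.
Cheapest feasible corner: $3.16.

$3.16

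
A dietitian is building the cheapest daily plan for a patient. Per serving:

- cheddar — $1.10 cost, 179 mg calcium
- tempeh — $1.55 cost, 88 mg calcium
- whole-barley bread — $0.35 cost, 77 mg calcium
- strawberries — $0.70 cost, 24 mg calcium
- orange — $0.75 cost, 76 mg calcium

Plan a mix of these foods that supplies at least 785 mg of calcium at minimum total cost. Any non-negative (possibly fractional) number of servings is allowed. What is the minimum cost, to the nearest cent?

Cost per mg of calcium: whole-barley bread $0.0045, cheddar $0.0061, orange $0.0099, tempeh $0.0176, strawberries $0.0292.
With no serving limits, use only whole-barley bread: 785 mg / 77 mg = 10.19 servings × $0.35 = $3.57.

$3.57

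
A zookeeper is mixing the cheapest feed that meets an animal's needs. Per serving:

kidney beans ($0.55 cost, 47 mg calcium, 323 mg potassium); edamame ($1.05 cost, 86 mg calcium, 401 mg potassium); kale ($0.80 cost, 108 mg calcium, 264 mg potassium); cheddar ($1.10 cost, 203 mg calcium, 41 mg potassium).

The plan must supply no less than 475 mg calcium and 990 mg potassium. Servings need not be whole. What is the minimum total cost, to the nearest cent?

kidney beans only: max(475/47, 990/323) = 10.11 servings → $5.56.
edamame only: max(475/86, 990/401) = 5.523 servings → $5.80.
kale only: max(475/108, 990/264) = 4.398 servings → $3.52.
cheddar only: max(475/203, 990/41) = 24.15 servings → $26.56.
kidney beans + edamame: intersection lies outside the first quadrant.
kidney beans + kale: intersection lies outside the first quadrant.
kidney beans + cheddar with both tight: 2.852 servings and 1.68 servings → $3.42.
edamame + kale: intersection lies outside the first quadrant.
edamame + cheddar with both tight: 2.331 servings and 1.353 servings → $3.93.
kale + cheddar with both tight: 3.692 servings and 0.3759 servings → $3.37.
The minimum over all feasible corners is $3.37.

$3.37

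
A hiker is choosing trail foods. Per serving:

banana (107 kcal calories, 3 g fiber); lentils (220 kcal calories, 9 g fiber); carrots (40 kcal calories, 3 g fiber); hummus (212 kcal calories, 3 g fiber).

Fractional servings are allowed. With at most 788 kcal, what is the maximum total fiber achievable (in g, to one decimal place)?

59.1 g

Fiber per kcal: carrots 0.075, lentils 0.04091, banana 0.02804, hummus 0.01415.
With no serving limits, spend the whole calories allowance on carrots: 788 kcal / 40 kcal × 3 g = 59.1 g.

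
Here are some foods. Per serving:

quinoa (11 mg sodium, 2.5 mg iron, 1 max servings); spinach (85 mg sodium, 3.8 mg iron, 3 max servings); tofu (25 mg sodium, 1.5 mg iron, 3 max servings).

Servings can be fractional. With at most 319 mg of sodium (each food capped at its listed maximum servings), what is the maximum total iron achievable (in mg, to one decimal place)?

17.4 mg

Iron per mg sodium: quinoa 0.2273, tofu 0.06, spinach 0.04471.
Take 1 serving of quinoa: uses 11 mg sodium, +2.5 mg iron (running total 2.5 mg).
Take 3 servings of tofu: uses 75 mg sodium, +4.5 mg iron (running total 7.0 mg).
Take 2.741 servings of spinach: uses 233 mg sodium, +10.4 mg iron (running total 17.4 mg).
Filling greedily by iron-per-mg sodium is optimal for one linear limit, giving 17.4 mg.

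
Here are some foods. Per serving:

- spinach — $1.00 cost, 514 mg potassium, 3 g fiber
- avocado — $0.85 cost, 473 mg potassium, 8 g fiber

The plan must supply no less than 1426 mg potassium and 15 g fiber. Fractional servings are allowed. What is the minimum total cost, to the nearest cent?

spinach only: max(1426/514, 15/3) = 5 servings → $5.00.
avocado only: max(1426/473, 15/8) = 3.015 servings → $2.56.
spinach + avocado with both tight: 1.602 servings and 1.274 servings → $2.68.
Cheapest feasible corner: $2.56.

$2.56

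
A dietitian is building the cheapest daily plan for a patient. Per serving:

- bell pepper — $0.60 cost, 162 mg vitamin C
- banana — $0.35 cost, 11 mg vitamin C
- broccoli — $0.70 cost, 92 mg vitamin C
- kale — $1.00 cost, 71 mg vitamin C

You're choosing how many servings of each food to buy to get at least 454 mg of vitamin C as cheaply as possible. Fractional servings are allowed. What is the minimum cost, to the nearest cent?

Cost per mg of vitamin C: bell pepper $0.0037, broccoli $0.0076, kale $0.0141, banana $0.0318.
With no serving limits, use only bell pepper: 454 mg / 162 mg = 2.802 servings × $0.60 = $1.68.

$1.68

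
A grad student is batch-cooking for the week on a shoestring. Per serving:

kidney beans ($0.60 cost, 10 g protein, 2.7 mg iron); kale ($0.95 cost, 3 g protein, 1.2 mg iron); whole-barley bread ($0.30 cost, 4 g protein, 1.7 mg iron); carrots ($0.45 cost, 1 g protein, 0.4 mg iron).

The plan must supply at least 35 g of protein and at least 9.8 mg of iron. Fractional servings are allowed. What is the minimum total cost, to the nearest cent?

kidney beans only: max(35/10, 9.8/2.7) = 3.63 servings → $2.18.
kale only: max(35/3, 9.8/1.2) = 11.67 servings → $11.08.
whole-barley bread only: max(35/4, 9.8/1.7) = 8.75 servings → $2.62.
carrots only: max(35/1, 9.8/0.4) = 35 servings → $15.75.
kidney beans + kale with both tight: 3.231 servings and 0.8974 servings → $2.79.
kidney beans + whole-barley bread with both tight: 3.274 servings and 0.5645 servings → $2.13.
kidney beans + carrots with both tight: 3.231 servings and 2.692 servings → $3.15.
kale + whole-barley bread: the both-tight solution has a negative serving — not a feasible corner.
kale + carrots (both tight): parallel constraints — no distinct corner.
whole-barley bread + carrots: intersection lies outside the first quadrant.
So the least-cost plan costs $2.13.

$2.13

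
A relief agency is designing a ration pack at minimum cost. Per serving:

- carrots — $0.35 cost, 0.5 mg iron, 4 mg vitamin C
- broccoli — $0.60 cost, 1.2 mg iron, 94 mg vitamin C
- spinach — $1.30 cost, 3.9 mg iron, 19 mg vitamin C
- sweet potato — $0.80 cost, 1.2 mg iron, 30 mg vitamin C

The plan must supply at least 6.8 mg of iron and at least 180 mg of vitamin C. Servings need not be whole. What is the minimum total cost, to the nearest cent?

The cheapest plan sits at a corner of the feasible region — with two constraints it uses at most two foods.
carrots only: max(6.8/0.5, 180/4) = 45 servings → $15.75.
broccoli only: max(6.8/1.2, 180/94) = 5.667 servings → $3.40.
spinach only: max(6.8/3.9, 180/19) = 9.474 servings → $12.32.
sweet potato only: max(6.8/1.2, 180/30) = 6 servings → $4.80.
carrots + broccoli with both tight: 10.03 servings and 1.488 servings → $4.40.
carrots + spinach with both targets exact would need a negative amount; discard.
carrots + sweet potato with both targets exact would need a negative amount; discard.
broccoli + spinach with both tight: 1.666 servings and 1.231 servings → $2.60.
broccoli + sweet potato with both tight: 0.1562 servings and 5.51 servings → $4.50.
spinach + sweet potato: intersection lies outside the first quadrant.
The minimum over all feasible corners is $2.60.

$2.60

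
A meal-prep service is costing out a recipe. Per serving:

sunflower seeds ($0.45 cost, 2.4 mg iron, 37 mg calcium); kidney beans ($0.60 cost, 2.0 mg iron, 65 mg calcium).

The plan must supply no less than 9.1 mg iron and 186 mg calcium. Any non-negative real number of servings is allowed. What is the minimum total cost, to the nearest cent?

$2.01

This is a tiny linear program; its minimum lies at a vertex of the feasible set. List the vertices and price them.
sunflower seeds only: max(9.1/2.4, 186/37) = 5.027 servings → $2.26.
kidney beans only: max(9.1/2.0, 186/65) = 4.55 servings → $2.73.
sunflower seeds + kidney beans with both tight: 2.677 servings and 1.338 servings → $2.01.
The minimum over all feasible corners is $2.01.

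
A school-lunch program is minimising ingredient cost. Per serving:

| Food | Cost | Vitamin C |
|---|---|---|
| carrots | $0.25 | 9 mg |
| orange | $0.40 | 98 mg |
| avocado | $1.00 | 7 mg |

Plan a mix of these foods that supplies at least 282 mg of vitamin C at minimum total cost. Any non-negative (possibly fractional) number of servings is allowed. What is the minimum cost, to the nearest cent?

Cost per mg of vitamin C: orange $0.0041, carrots $0.0278, avocado $0.1429.
With no serving limits, use only orange: 282 mg / 98 mg = 2.878 servings × $0.40 = $1.15.

$1.15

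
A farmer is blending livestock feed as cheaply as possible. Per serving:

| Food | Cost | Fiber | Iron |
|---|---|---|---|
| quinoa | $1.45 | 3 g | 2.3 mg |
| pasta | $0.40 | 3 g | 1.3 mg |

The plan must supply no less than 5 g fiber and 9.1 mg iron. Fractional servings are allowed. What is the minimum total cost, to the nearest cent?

$2.80

Compare the cost at each extreme point of the feasible region.
quinoa only: max(5/3, 9.1/2.3) = 3.957 servings → $5.74.
pasta only: max(5/3, 9.1/1.3) = 7 servings → $2.80.
quinoa + pasta with both targets exact would need a negative amount; discard.
Cheapest feasible corner: $2.80.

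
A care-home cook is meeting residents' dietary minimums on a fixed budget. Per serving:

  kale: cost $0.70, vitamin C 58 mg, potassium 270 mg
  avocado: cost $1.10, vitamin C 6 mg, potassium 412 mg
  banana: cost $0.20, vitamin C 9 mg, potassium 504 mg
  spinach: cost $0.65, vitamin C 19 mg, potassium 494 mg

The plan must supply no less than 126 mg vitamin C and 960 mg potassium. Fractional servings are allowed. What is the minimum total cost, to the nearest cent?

$1.59

An LP optimum is at a vertex; with two nutrient constraints at most two foods are used. Check each candidate.
kale only: max(126/58, 960/270) = 3.556 servings → $2.49.
avocado only: max(126/6, 960/412) = 21 servings → $23.10.
banana only: max(126/9, 960/504) = 14 servings → $2.80.
spinach only: max(126/19, 960/494) = 6.632 servings → $4.31.
kale + avocado with both tight: 2.072 servings and 0.9723 servings → $2.52.
kale + banana with both tight: 2.047 servings and 0.8081 servings → $1.59.
kale + spinach with both tight: 1.871 servings and 0.9208 servings → $1.91.
avocado + banana: intersection lies outside the first quadrant.
avocado + spinach: the both-tight solution has a negative serving — not a feasible corner.
banana + spinach: intersection lies outside the first quadrant.
Cheapest feasible corner: $1.59.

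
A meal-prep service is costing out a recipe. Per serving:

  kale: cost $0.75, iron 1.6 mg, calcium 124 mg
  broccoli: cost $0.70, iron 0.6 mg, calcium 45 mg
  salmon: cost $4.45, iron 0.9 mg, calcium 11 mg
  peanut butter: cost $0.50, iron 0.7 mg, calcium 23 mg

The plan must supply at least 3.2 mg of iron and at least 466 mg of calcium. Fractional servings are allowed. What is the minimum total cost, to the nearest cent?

kale only: max(3.2/1.6, 466/124) = 3.758 servings → $2.82.
broccoli only: max(3.2/0.6, 466/45) = 10.36 servings → $7.25.
salmon only: max(3.2/0.9, 466/11) = 42.36 servings → $188.52.
peanut butter only: max(3.2/0.7, 466/23) = 20.26 servings → $10.13.
kale + broccoli with both targets exact would need a negative amount; discard.
kale + salmon: the both-tight solution has a negative serving — not a feasible corner.
kale + peanut butter with both targets exact would need a negative amount; discard.
broccoli + salmon with both targets exact would need a negative amount; discard.
broccoli + peanut butter: intersection lies outside the first quadrant.
salmon + peanut butter: intersection lies outside the first quadrant.
The minimum over all feasible corners is $2.82.

$2.82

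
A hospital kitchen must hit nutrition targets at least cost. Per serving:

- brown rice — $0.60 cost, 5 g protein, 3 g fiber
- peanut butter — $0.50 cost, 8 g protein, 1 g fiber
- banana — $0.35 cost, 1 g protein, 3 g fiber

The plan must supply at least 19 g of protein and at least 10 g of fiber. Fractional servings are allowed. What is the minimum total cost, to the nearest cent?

A basic optimal solution has at most two foods positive. Try each food alone and each pair with both targets met exactly.
brown rice only: max(19/5, 10/3) = 3.8 servings → $2.28.
peanut butter only: max(19/8, 10/1) = 10 servings → $5.00.
banana only: max(19/1, 10/3) = 19 servings → $6.65.
brown rice + peanut butter with both tight: 3.211 servings and 0.3684 servings → $2.11.
brown rice + banana: intersection lies outside the first quadrant.
peanut butter + banana with both tight: 2.043 servings and 2.652 servings → $1.95.
Cheapest feasible corner: $1.95.

$1.95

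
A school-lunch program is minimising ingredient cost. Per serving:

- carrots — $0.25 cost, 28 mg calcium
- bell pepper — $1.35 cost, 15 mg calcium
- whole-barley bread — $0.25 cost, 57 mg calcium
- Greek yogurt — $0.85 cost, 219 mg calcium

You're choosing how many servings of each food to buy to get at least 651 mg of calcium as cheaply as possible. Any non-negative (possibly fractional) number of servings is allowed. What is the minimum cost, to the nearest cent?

$2.53

Cost per mg of calcium: Greek yogurt $0.0039, whole-barley bread $0.0044, carrots $0.0089, bell pepper $0.0900.
With no serving limits, use only Greek yogurt: 651 mg / 219 mg = 2.973 servings × $0.85 = $2.53.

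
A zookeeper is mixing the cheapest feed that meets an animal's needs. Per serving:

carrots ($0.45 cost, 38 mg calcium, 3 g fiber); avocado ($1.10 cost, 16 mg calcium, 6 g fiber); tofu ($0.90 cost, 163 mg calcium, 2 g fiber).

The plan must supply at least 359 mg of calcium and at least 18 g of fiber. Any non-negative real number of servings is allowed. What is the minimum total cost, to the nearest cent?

$3.27

Check every corner: each single food scaled to meet both minima, and each pair solved so both constraints bind.
carrots only: max(359/38, 18/3) = 9.447 servings → $4.25.
avocado only: max(359/16, 18/6) = 22.44 servings → $24.68.
tofu only: max(359/163, 18/2) = 9 servings → $8.10.
carrots + avocado: intersection lies outside the first quadrant.
carrots + tofu with both tight: 5.366 servings and 0.9516 servings → $3.27.
avocado + tofu with both tight: 2.342 servings and 1.973 servings → $4.35.
So the least-cost plan costs $3.27.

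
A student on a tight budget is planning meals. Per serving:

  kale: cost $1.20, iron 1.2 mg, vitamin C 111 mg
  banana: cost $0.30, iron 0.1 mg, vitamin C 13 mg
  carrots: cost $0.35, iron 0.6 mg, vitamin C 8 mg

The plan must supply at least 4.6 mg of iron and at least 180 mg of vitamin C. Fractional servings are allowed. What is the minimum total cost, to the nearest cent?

This is a tiny linear program; its minimum lies at a vertex of the feasible set. List the vertices and price them.
kale only: max(4.6/1.2, 180/111) = 3.833 servings → $4.60.
banana only: max(4.6/0.1, 180/13) = 46 servings → $13.80.
carrots only: max(4.6/0.6, 180/8) = 22.5 servings → $7.88.
kale + banana: intersection lies outside the first quadrant.
kale + carrots with both tight: 1.249 servings and 5.168 servings → $3.31.
banana + carrots with both tight: 10.17 servings and 5.971 servings → $5.14.
Cheapest feasible corner: $3.31.

$3.31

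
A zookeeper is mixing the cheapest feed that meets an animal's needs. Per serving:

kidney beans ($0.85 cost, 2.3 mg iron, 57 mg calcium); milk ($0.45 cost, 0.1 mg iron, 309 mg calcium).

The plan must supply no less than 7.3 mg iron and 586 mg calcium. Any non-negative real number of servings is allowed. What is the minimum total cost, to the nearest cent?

Two binding constraints pin down two serving amounts, so the optimal mix uses at most two foods. The candidates are each food alone (scaled to the tighter of iron/calcium) and each pair with both constraints tight.
kidney beans only: max(7.3/2.3, 586/57) = 10.28 servings → $8.74.
milk only: max(7.3/0.1, 586/309) = 73 servings → $32.85.
kidney beans + milk with both tight: 3.116 servings and 1.322 servings → $3.24.
Cheapest feasible corner: $3.24.

$3.24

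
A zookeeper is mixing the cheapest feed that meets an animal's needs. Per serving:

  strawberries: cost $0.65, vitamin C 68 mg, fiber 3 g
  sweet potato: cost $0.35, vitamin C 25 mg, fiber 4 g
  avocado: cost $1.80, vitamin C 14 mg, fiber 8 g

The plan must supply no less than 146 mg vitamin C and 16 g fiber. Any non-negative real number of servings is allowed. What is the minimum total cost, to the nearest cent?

$1.76

strawberries only: max(146/68, 16/3) = 5.333 servings → $3.47.
sweet potato only: max(146/25, 16/4) = 5.84 servings → $2.04.
avocado only: max(146/14, 16/8) = 10.43 servings → $18.77.
strawberries + sweet potato with both tight: 0.934 servings and 3.299 servings → $1.76.
strawberries + avocado with both tight: 1.88 servings and 1.295 servings → $3.55.
sweet potato + avocado: intersection lies outside the first quadrant.
Cheapest feasible corner: $1.76.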